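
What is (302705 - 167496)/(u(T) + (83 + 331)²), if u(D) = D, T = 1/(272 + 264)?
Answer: 72472024/91868257 ≈ 0.78887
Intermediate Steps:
T = 1/536 ≈ 0.0018657
(302705 - 167496)/(u(T) + (83 + 331)²) = (302705 - 167496)/(1/536 + (83 + 331)²) = 135209/(1/536 + 414²) = 135209/(1/536 + 171396) = 135209/(91868257/536) = 135209*(536/91868257) = 72472024/91868257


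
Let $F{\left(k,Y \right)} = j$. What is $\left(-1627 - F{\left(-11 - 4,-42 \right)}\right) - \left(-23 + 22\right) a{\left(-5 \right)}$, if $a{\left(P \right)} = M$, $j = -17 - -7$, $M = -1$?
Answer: $-1618$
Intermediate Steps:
$j = -10$ ($j = -17 + 7 = -10$)
$a{\left(P \right)} = -1$
$F{\left(k,Y \right)} = -10$
$\left(-1627 - F{\left(-11 - 4,-42 \right)}\right) - \left(-23 + 22\right) a{\left(-5 \right)} = \left(-1627 - -10\right) - \left(-23 + 22\right) \left(-1\right) = \left(-1627 + 10\right) - \left(-1\right) \left(-1\right) = -1617 - 1 = -1618$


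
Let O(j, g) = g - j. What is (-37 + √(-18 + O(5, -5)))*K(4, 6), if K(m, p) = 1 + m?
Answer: -185 + 10*I*√7 ≈ -185.0 + 26.458*I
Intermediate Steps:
(-37 + √(-18 + O(5, -5)))*K(4, 6) = (-37 + √(-18 + (-5 - 1*5)))*(1 + 4) = (-37 + √(-18 + (-5 - 5)))*5 = (-37 + √(-18 - 10))*5 = (-37 + √(-28))*5 = (-37 + 2*I*√7)*5 = -185 + 10*I*√7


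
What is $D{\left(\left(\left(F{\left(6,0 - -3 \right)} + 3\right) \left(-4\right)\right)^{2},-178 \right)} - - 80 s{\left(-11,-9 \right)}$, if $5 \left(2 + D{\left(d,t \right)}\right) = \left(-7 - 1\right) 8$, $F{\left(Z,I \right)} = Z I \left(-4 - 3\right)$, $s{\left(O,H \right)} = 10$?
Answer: $\frac{3926}{5} \approx 785.2$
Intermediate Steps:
$F{\left(Z,I \right)} = - 7 I Z$ ($F{\left(Z,I \right)} = I Z \left(-7\right) = - 7 I Z$)
$D{\left(d,t \right)} = - \frac{74}{5}$ ($D{\left(d,t \right)} = -2 + \frac{\left(-7 - 1\right) 8}{5} = -2 + \frac{\left(-8\right) 8}{5} = -2 + \frac{1}{5} \left(-64\right) = -2 - \frac{64}{5} = - \frac{74}{5}$)
$D{\left(\left(\left(F{\left(6,0 - -3 \right)} + 3\right) \left(-4\right)\right)^{2},-178 \right)} - - 80 s{\left(-11,-9 \right)} = - \frac{74}{5} - \left(-80\right) 10 = - \frac{74}{5} - -800 = - \frac{74}{5} + 800 = \frac{3926}{5}$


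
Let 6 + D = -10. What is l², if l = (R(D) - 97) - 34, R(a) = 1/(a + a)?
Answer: 17581249/1024 ≈ 17169.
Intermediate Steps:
D = -16 (D = -6 - 10 = -16)
R(a) = 1/(2*a)
l = -4193/32 (l = ((½)/(-16) - 97) - 34 = ((½)*(-1/16) - 97) - 34 = (-1/32 - 97) - 34 = -3105/32 - 34 = -4193/32 ≈ -131.03)
l² = (-4193/32)² = 17581249/1024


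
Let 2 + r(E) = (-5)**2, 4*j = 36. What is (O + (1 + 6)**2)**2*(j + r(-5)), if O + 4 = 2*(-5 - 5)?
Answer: 20000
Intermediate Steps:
j = 9 (j = (1/4)*36 = 9)
r(E) = 23 (r(E) = -2 + (-5)**2 = -2 + 25 = 23)
O = -24 (O = -4 + 2*(-5 - 5) = -4 + 2*(-10) = -4 - 20 = -24)
(O + (1 + 6)**2)**2*(j + r(-5)) = (-24 + (1 + 6)**2)**2*(9 + 23) = (-24 + 7**2)**2*32 = (-24 + 49)**2*32 = 25**2*32 = 625*32 = 20000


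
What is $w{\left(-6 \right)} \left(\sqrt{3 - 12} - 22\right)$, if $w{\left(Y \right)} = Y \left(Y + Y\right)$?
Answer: $-1584 + 216 i \approx -1584.0 + 216.0 i$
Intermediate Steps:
$w{\left(Y \right)} = 2 Y^{2}$ ($w{\left(Y \right)} = Y 2 Y = 2 Y^{2}$)
$w{\left(-6 \right)} \left(\sqrt{3 - 12} - 22\right) = 2 \left(-6\right)^{2} \left(\sqrt{3 - 12} - 22\right) = 2 \cdot 36 \left(\sqrt{-9} - 22\right) = 72 \left(3 i - 22\right) = 72 \left(-22 + 3 i\right) = -1584 + 216 i$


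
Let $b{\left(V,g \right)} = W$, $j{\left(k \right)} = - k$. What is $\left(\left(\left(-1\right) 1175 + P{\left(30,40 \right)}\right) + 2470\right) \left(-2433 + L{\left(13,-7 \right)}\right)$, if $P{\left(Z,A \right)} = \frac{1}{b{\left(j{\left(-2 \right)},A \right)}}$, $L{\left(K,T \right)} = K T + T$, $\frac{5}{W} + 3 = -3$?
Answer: $- \frac{16373039}{5} \approx -3.2746 \cdot 10^{6}$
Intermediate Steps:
$W = - \frac{5}{6}$ ($W = \frac{5}{-3 - 3} = \frac{5}{-6} = 5 \left(- \frac{1}{6}\right) = - \frac{5}{6} \approx -0.83333$)
$b{\left(V,g \right)} = - \frac{5}{6}$
$L{\left(K,T \right)} = T + K T$
$P{\left(Z,A \right)} = - \frac{6}{5}$ ($P{\left(Z,A \right)} = \frac{1}{- \frac{5}{6}} = - \frac{6}{5}$)
$\left(\left(\left(-1\right) 1175 + P{\left(30,40 \right)}\right) + 2470\right) \left(-2433 + L{\left(13,-7 \right)}\right) = \left(\left(\left(-1\right) 1175 - \frac{6}{5}\right) + 2470\right) \left(-2433 - 7 \left(1 + 13\right)\right) = \left(\left(-1175 - \frac{6}{5}\right) + 2470\right) \left(-2433 - 98\right) = \left(- \frac{5881}{5} + 2470\right) \left(-2433 - 98\right) = \frac{6469}{5} \left(-2531\right) = - \frac{16373039}{5}$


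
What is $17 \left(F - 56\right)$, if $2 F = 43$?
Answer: $- \frac{1173}{2} \approx -586.5$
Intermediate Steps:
$F = \frac{43}{2}$ ($F = \frac{1}{2} \cdot 43 = \frac{43}{2} \approx 21.5$)
$17 \left(F - 56\right) = 17 \left(\frac{43}{2} - 56\right) = 17 \left(- \frac{69}{2}\right) = - \frac{1173}{2}$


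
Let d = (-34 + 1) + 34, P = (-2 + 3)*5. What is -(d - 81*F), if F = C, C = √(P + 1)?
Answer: -1 + 81*√6 ≈ 197.41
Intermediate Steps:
P = 5 (P = 1*5 = 5)
d = 1 (d = -33 + 34 = 1)
C = √6 (C = √(5 + 1) = √6 ≈ 2.4495)
F = √6 ≈ 2.4495
-(d - 81*F) = -(1 - 81*√6) = -1 + 81*√6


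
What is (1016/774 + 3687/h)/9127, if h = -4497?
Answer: 285869/5294691351 ≈ 5.3992e-5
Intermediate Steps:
(1016/774 + 3687/h)/9127 = (1016/774 + 3687/(-4497))/9127 = (1016*(1/774) + 3687*(-1/4497))*(1/9127) = (508/387 - 1229/1499)*(1/9127) = (285869/580113)*(1/9127) = 285869/5294691351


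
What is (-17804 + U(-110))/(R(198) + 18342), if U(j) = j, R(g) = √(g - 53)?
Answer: -328578588/336428819 + 17914*√145/336428819 ≈ -0.97602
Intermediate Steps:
R(g) = √(-53 + g)
(-17804 + U(-110))/(R(198) + 18342) = (-17804 - 110)/(√(-53 + 198) + 18342) = -17914/(√145 + 18342) = -17914/(18342 + √145)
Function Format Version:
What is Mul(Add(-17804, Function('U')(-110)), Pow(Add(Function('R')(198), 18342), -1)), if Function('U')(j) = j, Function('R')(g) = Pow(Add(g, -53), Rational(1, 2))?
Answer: Add(Rational(-328578588, 336428819), Mul(Rational(17914, 336428819), Pow(145, Rational(1, 2)))) ≈ -0.97602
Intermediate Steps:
Function('R')(g) = Pow(Add(-53, g), Rational(1, 2))
Mul(Add(-17804, Function('U')(-110)), Pow(Add(Function('R')(198), 18342), -1)) = Mul(Add(-17804, -110), Pow(Add(Pow(Add(-53, 198), Rational(1, 2)), 18342), -1)) = Mul(-17914, Pow(Add(Pow(145, Rational(1, 2)), 18342), -1)) = Mul(-17914, Pow(Add(18342, Pow(145, Rational(1, 2))), -1))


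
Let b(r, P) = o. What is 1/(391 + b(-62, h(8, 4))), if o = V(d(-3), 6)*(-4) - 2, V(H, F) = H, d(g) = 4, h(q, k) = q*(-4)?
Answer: 1/373 ≈ 0.0026810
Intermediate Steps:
h(q, k) = -4*q
o = -18 (o = 4*(-4) - 2 = -16 - 2 = -18)
b(r, P) = -18
1/(391 + b(-62, h(8, 4))) = 1/(391 - 18) = 1/373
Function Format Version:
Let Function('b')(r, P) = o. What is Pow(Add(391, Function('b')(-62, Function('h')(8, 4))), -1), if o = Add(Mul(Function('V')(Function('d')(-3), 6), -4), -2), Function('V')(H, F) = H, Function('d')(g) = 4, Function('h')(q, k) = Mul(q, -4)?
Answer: Rational(1, 373) ≈ 0.0026810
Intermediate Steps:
Function('h')(q, k) = Mul(-4, q)
o = -18 (o = Add(Mul(4, -4), -2) = Add(-16, -2) = -18)
Function('b')(r, P) = -18
Pow(Add(391, Function('b')(-62, Function('h')(8, 4))), -1) = Pow(Add(391, -18), -1) = Pow(373, -1) = Rational(1, 373)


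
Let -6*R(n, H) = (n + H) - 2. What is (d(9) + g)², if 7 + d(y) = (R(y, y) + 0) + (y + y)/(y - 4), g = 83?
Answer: 1331716/225 ≈ 5918.7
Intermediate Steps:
R(n, H) = ⅓ - H/6 - n/6 (R(n, H) = -((n + H) - 2)/6 = -((H + n) - 2)/6 = -(-2 + H + n)/6 = ⅓ - H/6 - n/6)
d(y) = -20/3 - y/3 + 2*y/(-4 + y) (d(y) = -7 + (((⅓ - y/6 - y/6) + 0) + (y + y)/(y - 4)) = -7 + (((⅓ - y/3) + 0) + (2*y)/(-4 + y)) = -7 + ((⅓ - y/3) + 2*y/(-4 + y)) = -7 + (⅓ - y/3 + 2*y/(-4 + y)) = -20/3 - y/3 + 2*y/(-4 + y))
(d(9) + g)² = ((80 - 1*9² - 10*9)/(3*(-4 + 9)) + 83)² = ((⅓)*(80 - 1*81 - 90)/5 + 83)² = ((⅓)*(⅕)*(80 - 81 - 90) + 83)² = ((⅓)*(⅕)*(-91) + 83)² = (-91/15 + 83)² = (1154/15)² = 1331716/225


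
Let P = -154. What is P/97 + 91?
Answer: 8673/97 ≈ 89.412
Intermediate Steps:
P/97 + 91 = -154/97 + 91 = 8673/97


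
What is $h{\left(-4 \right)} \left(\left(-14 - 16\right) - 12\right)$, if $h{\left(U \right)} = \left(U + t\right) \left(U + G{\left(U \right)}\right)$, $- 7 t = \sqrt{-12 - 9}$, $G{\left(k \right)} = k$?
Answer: $-1344 - 48 i \sqrt{21} \approx -1344.0 - 219.96 i$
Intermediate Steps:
$t = - \frac{i \sqrt{21}}{7}$ ($t = - \frac{\sqrt{-12 - 9}}{7} = - \frac{\sqrt{-21}}{7} = - \frac{i \sqrt{21}}{7} \approx - 0.65465 i$)
$h{\left(U \right)} = 2 U \left(U - \frac{i \sqrt{21}}{7}\right)$ ($h{\left(U \right)} = \left(U - \frac{i \sqrt{21}}{7}\right) \left(U + U\right) = \left(U - \frac{i \sqrt{21}}{7}\right) 2 U = 2 U \left(U - \frac{i \sqrt{21}}{7}\right)$)
$h{\left(-4 \right)} \left(\left(-14 - 16\right) - 12\right) = \frac{2}{7} \left(-4\right) \left(7 \left(-4\right) - i \sqrt{21}\right) \left(\left(-14 - 16\right) - 12\right) = \frac{2}{7} \left(-4\right) \left(-28 - i \sqrt{21}\right) \left(-30 - 12\right) = \left(32 + \frac{8 i \sqrt{21}}{7}\right) \left(-42\right) = -1344 - 48 i \sqrt{21}$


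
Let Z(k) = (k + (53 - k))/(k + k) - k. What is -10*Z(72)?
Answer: 51575/72 ≈ 716.32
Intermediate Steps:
Z(k) = -k + 53/(2*k) (Z(k) = 53/((2*k)) - k = 53*(1/(2*k)) - k = 53/(2*k) - k = -k + 53/(2*k))
-10*Z(72) = -10*(-1*72 + (53/2)/72) = -10*(-72 + (53/2)*(1/72)) = -10*(-72 + 53/144) = -10*(-10315/144) = 51575/72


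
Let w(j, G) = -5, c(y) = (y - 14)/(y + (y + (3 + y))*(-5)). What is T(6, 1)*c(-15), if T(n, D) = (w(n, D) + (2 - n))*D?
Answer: 87/40 ≈ 2.1750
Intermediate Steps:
c(y) = (-14 + y)/(-15 - 9*y) (c(y) = (-14 + y)/(y + (3 + 2*y)*(-5)) = (-14 + y)/(y + (-15 - 10*y)) = (-14 + y)/(-15 - 9*y))
T(n, D) = D*(-3 - n) (T(n, D) = (-5 + (2 - n))*D = (-3 - n)*D = D*(-3 - n))
T(6, 1)*c(-15) = (-1*1*(3 + 6))*((14 - 1*(-15))/(3*(5 + 3*(-15)))) = (-1*1*9)*((14 + 15)/(3*(5 - 45))) = -3*29/(-40) = -3*(-1)*29/40 = -9*(-29/120) = 87/40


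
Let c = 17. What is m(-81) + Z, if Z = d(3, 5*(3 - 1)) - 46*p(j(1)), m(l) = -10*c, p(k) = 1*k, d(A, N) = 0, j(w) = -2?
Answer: -78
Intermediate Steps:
p(k) = k
m(l) = -170 (m(l) = -10*17 = -170)
Z = 92 (Z = 0 - 46*(-2) = 0 + 92 = 92)
m(-81) + Z = -170 + 92 = -78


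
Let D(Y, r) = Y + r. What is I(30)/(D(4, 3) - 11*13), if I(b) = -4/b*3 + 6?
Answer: -7/170 ≈ -0.041176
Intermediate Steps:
I(b) = 6 - 12/b (I(b) = -12/b + 6 = 6 - 12/b)
I(30)/(D(4, 3) - 11*13) = (6 - 12/30)/((4 + 3) - 11*13) = (6 - 12*1/30)/(7 - 143) = (6 - ⅖)/(-136) = (28/5)*(-1/136) = -7/170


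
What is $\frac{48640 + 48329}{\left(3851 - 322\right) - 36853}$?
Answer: $- \frac{32323}{11108} \approx -2.9099$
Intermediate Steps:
$\frac{48640 + 48329}{\left(3851 - 322\right) - 36853} = \frac{96969}{3529 - 36853} = \frac{96969}{-33324} = 96969 \left(- \frac{1}{33324}\right) = - \frac{32323}{11108}$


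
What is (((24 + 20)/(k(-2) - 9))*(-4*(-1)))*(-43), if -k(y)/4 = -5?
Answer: -688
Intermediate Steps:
k(y) = 20 (k(y) = -4*(-5) = 20)
(((24 + 20)/(k(-2) - 9))*(-4*(-1)))*(-43) = (((24 + 20)/(20 - 9))*(-4*(-1)))*(-43) = ((44/11)*4)*(-43) = ((44*(1/11))*4)*(-43) = (4*4)*(-43) = 16*(-43) = -688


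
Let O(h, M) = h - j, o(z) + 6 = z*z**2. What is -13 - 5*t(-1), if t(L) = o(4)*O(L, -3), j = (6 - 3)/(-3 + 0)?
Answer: -13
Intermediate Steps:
j = -1 (j = 3/(-3) = 3*(-1/3) = -1)
o(z) = -6 + z**3 (o(z) = -6 + z*z**2 = -6 + z**3)
O(h, M) = 1 + h (O(h, M) = h - 1*(-1) = h + 1 = 1 + h)
t(L) = 58 + 58*L (t(L) = (-6 + 4**3)*(1 + L) = (-6 + 64)*(1 + L) = 58*(1 + L) = 58 + 58*L)
-13 - 5*t(-1) = -13 - 5*(58 + 58*(-1)) = -13 - 5*(58 - 58) = -13 - 5*0 = -13 + 0 = -13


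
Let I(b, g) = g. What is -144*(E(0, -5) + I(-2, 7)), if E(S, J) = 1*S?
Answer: -1008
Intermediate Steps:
E(S, J) = S
-144*(E(0, -5) + I(-2, 7)) = -144*(0 + 7) = -144*7 = -1008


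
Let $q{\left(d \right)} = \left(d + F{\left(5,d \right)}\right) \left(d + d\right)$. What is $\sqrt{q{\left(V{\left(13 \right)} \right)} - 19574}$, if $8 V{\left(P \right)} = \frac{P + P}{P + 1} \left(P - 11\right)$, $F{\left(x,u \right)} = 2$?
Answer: $\frac{i \sqrt{15344222}}{28} \approx 139.9 i$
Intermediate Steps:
$V{\left(P \right)} = \frac{P \left(-11 + P\right)}{4 \left(1 + P\right)}$ ($V{\left(P \right)} = \frac{\frac{P + P}{P + 1} \left(P - 11\right)}{8} = \frac{\frac{2 P}{1 + P} \left(-11 + P\right)}{8} = \frac{2 P \frac{1}{1 + P} \left(-11 + P\right)}{8} = \frac{P \left(-11 + P\right)}{4 \left(1 + P\right)}$)
$q{\left(d \right)} = 2 d \left(2 + d\right)$ ($q{\left(d \right)} = \left(d + 2\right) \left(d + d\right) = \left(2 + d\right) 2 d = 2 d \left(2 + d\right)$)
$\sqrt{q{\left(V{\left(13 \right)} \right)} - 19574} = \sqrt{2 \cdot \frac{1}{4} \cdot 13 \frac{1}{1 + 13} \left(-11 + 13\right) \left(2 + \frac{1}{4} \cdot 13 \frac{1}{1 + 13} \left(-11 + 13\right)\right) - 19574} = \sqrt{2 \cdot \frac{1}{4} \cdot 13 \cdot \frac{1}{14} \cdot 2 \left(2 + \frac{1}{4} \cdot 13 \cdot \frac{1}{14} \cdot 2\right) - 19574} = \sqrt{2 \cdot \frac{13}{28} \left(2 + \frac{13}{28}\right) - 19574} = \sqrt{2 \cdot \frac{13}{28} \cdot \frac{69}{28} - 19574} = \sqrt{\frac{897}{392} - 19574} = \sqrt{- \frac{7672111}{392}} = \frac{i \sqrt{15344222}}{28}$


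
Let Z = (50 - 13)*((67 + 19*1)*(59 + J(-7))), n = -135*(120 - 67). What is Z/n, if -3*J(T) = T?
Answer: -585488/21465 ≈ -27.276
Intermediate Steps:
J(T) = -T/3
n = -7155 (n = -135*53 = -7155)
Z = 585488/3 (Z = (50 - 13)*((67 + 19*1)*(59 - 1/3*(-7))) = 37*((67 + 19)*(59 + 7/3)) = 37*(86*(184/3)) = 37*(15824/3) = 585488/3 ≈ 1.9516e+5)
Z/n = (585488/3)/(-7155) = (585488/3)*(-1/7155) = -585488/21465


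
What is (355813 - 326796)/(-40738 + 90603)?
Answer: 29017/49865 ≈ 0.58191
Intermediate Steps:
(355813 - 326796)/(-40738 + 90603) = 29017/49865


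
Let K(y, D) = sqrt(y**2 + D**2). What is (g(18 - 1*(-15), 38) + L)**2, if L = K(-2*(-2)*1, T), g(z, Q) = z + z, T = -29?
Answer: (66 + sqrt(857))**2 ≈ 9077.3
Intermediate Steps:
K(y, D) = sqrt(D**2 + y**2)
g(z, Q) = 2*z
L = sqrt(857) (L = sqrt((-29)**2 + (-2*(-2)*1)**2) = sqrt(841 + (4*1)**2) = sqrt(841 + 4**2) = sqrt(841 + 16) = sqrt(857) ≈ 29.275)
(g(18 - 1*(-15), 38) + L)**2 = (2*(18 - 1*(-15)) + sqrt(857))**2 = (2*(18 + 15) + sqrt(857))**2 = (2*33 + sqrt(857))**2 = (66 + sqrt(857))**2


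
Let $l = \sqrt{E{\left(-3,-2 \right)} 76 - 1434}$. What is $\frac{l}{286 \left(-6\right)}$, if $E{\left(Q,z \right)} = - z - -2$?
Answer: $- \frac{i \sqrt{1130}}{1716} \approx - 0.019589 i$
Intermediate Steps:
$E{\left(Q,z \right)} = 2 - z$ ($E{\left(Q,z \right)} = - z + 2 = 2 - z$)
$l = i \sqrt{1130}$ ($l = \sqrt{\left(2 - -2\right) 76 - 1434} = \sqrt{\left(2 + 2\right) 76 - 1434} = \sqrt{4 \cdot 76 - 1434} = \sqrt{304 - 1434} = \sqrt{-1130} = i \sqrt{1130} \approx 33.615 i$)
$\frac{l}{286 \left(-6\right)} = \frac{i \sqrt{1130}}{286 \left(-6\right)} = \frac{i \sqrt{1130}}{-1716} = i \sqrt{1130} \left(- \frac{1}{1716}\right) = - \frac{i \sqrt{1130}}{1716}$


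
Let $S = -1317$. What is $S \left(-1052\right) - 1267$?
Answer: $1384217$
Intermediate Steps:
$S \left(-1052\right) - 1267 = \left(-1317\right) \left(-1052\right) - 1267 = 1385484 - 1267 = 1384217$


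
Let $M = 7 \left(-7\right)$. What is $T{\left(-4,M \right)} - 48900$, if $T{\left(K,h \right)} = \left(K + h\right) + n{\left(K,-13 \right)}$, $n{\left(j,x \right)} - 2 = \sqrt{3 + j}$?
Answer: $-48951 + i \approx -48951.0 + 1.0 i$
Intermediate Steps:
$M = -49$
$n{\left(j,x \right)} = 2 + \sqrt{3 + j}$
$T{\left(K,h \right)} = 2 + K + h + \sqrt{3 + K}$ ($T{\left(K,h \right)} = \left(K + h\right) + \left(2 + \sqrt{3 + K}\right) = 2 + K + h + \sqrt{3 + K}$)
$T{\left(-4,M \right)} - 48900 = \left(2 - 4 - 49 + \sqrt{3 - 4}\right) - 48900 = \left(2 - 4 - 49 + \sqrt{-1}\right) - 48900 = \left(2 - 4 - 49 + i\right) - 48900 = \left(-51 + i\right) - 48900 = -48951 + i$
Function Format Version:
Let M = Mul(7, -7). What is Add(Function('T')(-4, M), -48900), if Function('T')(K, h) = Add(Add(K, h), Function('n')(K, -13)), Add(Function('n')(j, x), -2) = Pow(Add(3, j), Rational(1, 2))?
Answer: Add(-48951, I) ≈ Add(-48951., Mul(1.0000, I))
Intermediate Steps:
M = -49
Function('n')(j, x) = Add(2, Pow(Add(3, j), Rational(1, 2)))
Function('T')(K, h) = Add(2, K, h, Pow(Add(3, K), Rational(1, 2))) (Function('T')(K, h) = Add(Add(K, h), Add(2, Pow(Add(3, K), Rational(1, 2)))) = Add(2, K, h, Pow(Add(3, K), Rational(1, 2))))
Add(Function('T')(-4, M), -48900) = Add(Add(2, -4, -49, Pow(Add(3, -4), Rational(1, 2))), -48900) = Add(Add(2, -4, -49, Pow(-1, Rational(1, 2))), -48900) = Add(Add(2, -4, -49, I), -48900) = Add(Add(-51, I), -48900) = Add(-48951, I)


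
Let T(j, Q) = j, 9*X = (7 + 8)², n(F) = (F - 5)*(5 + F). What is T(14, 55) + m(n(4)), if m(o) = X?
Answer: 39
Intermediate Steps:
n(F) = (-5 + F)*(5 + F)
X = 25 (X = (7 + 8)²/9 = (⅑)*15² = (⅑)*225 = 25)
m(o) = 25
T(14, 55) + m(n(4)) = 14 + 25 = 39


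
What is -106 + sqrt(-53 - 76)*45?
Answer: -106 + 45*I*sqrt(129) ≈ -106.0 + 511.1*I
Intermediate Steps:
-106 + sqrt(-53 - 76)*45 = -106 + sqrt(-129)*45 = -106 + (I*sqrt(129))*45 = -106 + 45*I*sqrt(129)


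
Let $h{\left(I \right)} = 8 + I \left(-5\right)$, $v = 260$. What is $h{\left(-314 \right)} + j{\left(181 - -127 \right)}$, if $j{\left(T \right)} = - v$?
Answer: $1318$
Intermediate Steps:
$j{\left(T \right)} = -260$ ($j{\left(T \right)} = \left(-1\right) 260 = -260$)
$h{\left(I \right)} = 8 - 5 I$
$h{\left(-314 \right)} + j{\left(181 - -127 \right)} = \left(8 - -1570\right) - 260 = \left(8 + 1570\right) - 260 = 1578 - 260 = 1318$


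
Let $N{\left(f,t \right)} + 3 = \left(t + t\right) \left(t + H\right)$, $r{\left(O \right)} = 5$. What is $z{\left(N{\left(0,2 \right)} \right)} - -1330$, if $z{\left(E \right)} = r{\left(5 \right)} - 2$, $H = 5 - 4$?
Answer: $1333$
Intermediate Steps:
$H = 1$ ($H = 5 - 4 = 1$)
$N{\left(f,t \right)} = -3 + 2 t \left(1 + t\right)$ ($N{\left(f,t \right)} = -3 + \left(t + t\right) \left(t + 1\right) = -3 + 2 t \left(1 + t\right)$)
$z{\left(E \right)} = 3$ ($z{\left(E \right)} = 5 - 2 = 3$)
$z{\left(N{\left(0,2 \right)} \right)} - -1330 = 3 - -1330 = 3 + 1330 = 1333$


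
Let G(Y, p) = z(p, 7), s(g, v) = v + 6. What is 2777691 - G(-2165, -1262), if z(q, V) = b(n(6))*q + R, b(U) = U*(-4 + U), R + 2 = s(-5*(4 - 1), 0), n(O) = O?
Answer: 2792831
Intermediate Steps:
s(g, v) = 6 + v
R = 4 (R = -2 + (6 + 0) = -2 + 6 = 4)
z(q, V) = 4 + 12*q (z(q, V) = (6*(-4 + 6))*q + 4 = (6*2)*q + 4 = 12*q + 4 = 4 + 12*q)
G(Y, p) = 4 + 12*p
2777691 - G(-2165, -1262) = 2777691 - (4 + 12*(-1262)) = 2777691 - (4 - 15144) = 2777691 - 1*(-15140) = 2777691 + 15140 = 2792831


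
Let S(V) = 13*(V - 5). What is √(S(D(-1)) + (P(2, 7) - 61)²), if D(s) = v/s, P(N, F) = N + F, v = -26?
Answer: √2977 ≈ 54.562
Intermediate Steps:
P(N, F) = F + N
D(s) = -26/s
S(V) = -65 + 13*V (S(V) = 13*(-5 + V) = -65 + 13*V)
√(S(D(-1)) + (P(2, 7) - 61)²) = √((-65 + 13*(-26/(-1))) + ((7 + 2) - 61)²) = √((-65 + 13*(-26*(-1))) + (9 - 61)²) = √((-65 + 13*26) + (-52)²) = √((-65 + 338) + 2704) = √(273 + 2704) = √2977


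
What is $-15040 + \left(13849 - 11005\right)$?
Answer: $-12196$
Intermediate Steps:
$-15040 + \left(13849 - 11005\right) = -15040 + 2844 = -12196$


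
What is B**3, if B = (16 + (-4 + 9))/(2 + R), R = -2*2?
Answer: -9261/8 ≈ -1157.6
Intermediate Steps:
R = -4
B = -21/2 (B = (16 + (-4 + 9))/(2 - 4) = (16 + 5)/(-2) = 21*(-1/2) = -21/2 ≈ -10.500)
B**3 = (-21/2)**3 = -9261/8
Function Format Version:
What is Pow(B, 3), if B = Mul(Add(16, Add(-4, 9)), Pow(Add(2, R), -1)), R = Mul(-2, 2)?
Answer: Rational(-9261, 8) ≈ -1157.6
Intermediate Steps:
R = -4
B = Rational(-21, 2) (B = Mul(Add(16, Add(-4, 9)), Pow(Add(2, -4), -1)) = Mul(Add(16, 5), Pow(-2, -1)) = Mul(21, Rational(-1, 2)) = Rational(-21, 2) ≈ -10.500)
Pow(B, 3) = Pow(Rational(-21, 2), 3) = Rational(-9261, 8)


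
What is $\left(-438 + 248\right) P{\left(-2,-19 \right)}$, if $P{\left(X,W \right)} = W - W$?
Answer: $0$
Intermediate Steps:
$P{\left(X,W \right)} = 0$
$\left(-438 + 248\right) P{\left(-2,-19 \right)} = \left(-438 + 248\right) 0 = \left(-190\right) 0 = 0$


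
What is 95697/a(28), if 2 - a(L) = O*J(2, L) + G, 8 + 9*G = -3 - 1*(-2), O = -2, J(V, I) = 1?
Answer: 95697/5 ≈ 19139.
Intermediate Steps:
G = -1 (G = -8/9 + (-3 - 1*(-2))/9 = -8/9 + (-3 + 2)/9 = -8/9 + (⅑)*(-1) = -8/9 - ⅑ = -1)
a(L) = 5 (a(L) = 2 - (-2*1 - 1) = 2 - (-2 - 1) = 2 - 1*(-3) = 2 + 3 = 5)
95697/a(28) = 95697/5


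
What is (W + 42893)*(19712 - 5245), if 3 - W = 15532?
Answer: 395874988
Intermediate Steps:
W = -15529 (W = 3 - 1*15532 = 3 - 15532 = -15529)
(W + 42893)*(19712 - 5245) = (-15529 + 42893)*(19712 - 5245) = 27364*14467 = 395874988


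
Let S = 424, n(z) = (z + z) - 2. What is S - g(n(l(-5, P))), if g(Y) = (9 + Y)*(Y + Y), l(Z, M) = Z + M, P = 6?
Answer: 424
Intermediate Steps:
l(Z, M) = M + Z
n(z) = -2 + 2*z (n(z) = 2*z - 2 = -2 + 2*z)
g(Y) = 2*Y*(9 + Y) (g(Y) = (9 + Y)*(2*Y) = 2*Y*(9 + Y))
S - g(n(l(-5, P))) = 424 - 2*(-2 + 2*(6 - 5))*(9 + (-2 + 2*(6 - 5))) = 424 - 2*(-2 + 2*1)*(9 + (-2 + 2*1)) = 424 - 2*(-2 + 2)*(9 + (-2 + 2)) = 424 - 2*0*(9 + 0) = 424 - 2*0*9 = 424 - 1*0 = 424 + 0 = 424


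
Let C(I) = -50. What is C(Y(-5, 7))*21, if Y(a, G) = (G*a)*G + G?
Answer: -1050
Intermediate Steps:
Y(a, G) = G + a*G² (Y(a, G) = a*G² + G = G + a*G²)
C(Y(-5, 7))*21 = -50*21 = -1050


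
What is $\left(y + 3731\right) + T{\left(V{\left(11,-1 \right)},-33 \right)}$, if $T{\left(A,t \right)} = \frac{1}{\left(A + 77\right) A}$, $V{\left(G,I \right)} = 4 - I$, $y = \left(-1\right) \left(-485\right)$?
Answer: $\frac{1728561}{410} \approx 4216.0$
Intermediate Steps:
$y = 485$
$T{\left(A,t \right)} = \frac{1}{A \left(77 + A\right)}$ ($T{\left(A,t \right)} = \frac{1}{\left(77 + A\right) A} = \frac{1}{A \left(77 + A\right)}$)
$\left(y + 3731\right) + T{\left(V{\left(11,-1 \right)},-33 \right)} = \left(485 + 3731\right) + \frac{1}{\left(4 - -1\right) \left(77 + \left(4 - -1\right)\right)} = 4216 + \frac{1}{\left(4 + 1\right) \left(77 + \left(4 + 1\right)\right)} = 4216 + \frac{1}{5 \left(77 + 5\right)} = 4216 + \frac{1}{5 \cdot 82} = 4216 + \frac{1}{5} \cdot \frac{1}{82} = 4216 + \frac{1}{410} = \frac{1728561}{410}$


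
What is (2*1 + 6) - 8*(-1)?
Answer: 16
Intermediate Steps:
(2*1 + 6) - 8*(-1) = (2 + 6) + 8 = 8 + 8 = 16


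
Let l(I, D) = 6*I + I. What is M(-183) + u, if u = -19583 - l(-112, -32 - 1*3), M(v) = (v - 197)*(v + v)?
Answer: 120281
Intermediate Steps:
M(v) = 2*v*(-197 + v) (M(v) = (-197 + v)*(2*v) = 2*v*(-197 + v))
l(I, D) = 7*I
u = -18799 (u = -19583 - 7*(-112) = -19583 - 1*(-784) = -19583 + 784 = -18799)
M(-183) + u = 2*(-183)*(-197 - 183) - 18799 = 2*(-183)*(-380) - 18799 = 139080 - 18799 = 120281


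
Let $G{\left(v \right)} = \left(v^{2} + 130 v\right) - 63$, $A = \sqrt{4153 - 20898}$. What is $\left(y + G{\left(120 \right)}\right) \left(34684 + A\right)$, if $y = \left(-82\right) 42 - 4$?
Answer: $918744476 + 26489 i \sqrt{16745} \approx 9.1874 \cdot 10^{8} + 3.4277 \cdot 10^{6} i$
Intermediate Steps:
$A = i \sqrt{16745}$ ($A = \sqrt{-16745} = i \sqrt{16745} \approx 129.4 i$)
$y = -3448$ ($y = -3444 - 4 = -3448$)
$G{\left(v \right)} = -63 + v^{2} + 130 v$
$\left(y + G{\left(120 \right)}\right) \left(34684 + A\right) = \left(-3448 + \left(-63 + 120^{2} + 130 \cdot 120\right)\right) \left(34684 + i \sqrt{16745}\right) = \left(-3448 + \left(-63 + 14400 + 15600\right)\right) \left(34684 + i \sqrt{16745}\right) = \left(-3448 + 29937\right) \left(34684 + i \sqrt{16745}\right) = 26489 \left(34684 + i \sqrt{16745}\right) = 918744476 + 26489 i \sqrt{16745}$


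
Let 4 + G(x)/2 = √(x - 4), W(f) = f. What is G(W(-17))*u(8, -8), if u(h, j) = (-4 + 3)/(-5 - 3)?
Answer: -1 + I*√21/4 ≈ -1.0 + 1.1456*I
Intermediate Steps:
u(h, j) = ⅛ (u(h, j) = -1/(-8) = -1*(-⅛) = ⅛)
G(x) = -8 + 2*√(-4 + x) (G(x) = -8 + 2*√(x - 4) = -8 + 2*√(-4 + x))
G(W(-17))*u(8, -8) = (-8 + 2*√(-4 - 17))*(⅛) = (-8 + 2*√(-21))*(⅛) = (-8 + 2*(I*√21))*(⅛) = (-8 + 2*I*√21)*(⅛) = -1 + I*√21/4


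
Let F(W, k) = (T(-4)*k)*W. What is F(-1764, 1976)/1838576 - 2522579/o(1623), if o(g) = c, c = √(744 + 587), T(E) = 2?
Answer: -435708/114911 - 2522579*√11/121 ≈ -69148.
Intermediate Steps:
F(W, k) = 2*W*k (F(W, k) = (2*k)*W = 2*W*k)
c = 11*√11 (c = √1331 = 11*√11 ≈ 36.483)
o(g) = 11*√11
F(-1764, 1976)/1838576 - 2522579/o(1623) = (2*(-1764)*1976)/1838576 - 2522579*√11/121 = -6971328*1/1838576 - 2522579*√11/121 = -435708/114911 - 2522579*√11/121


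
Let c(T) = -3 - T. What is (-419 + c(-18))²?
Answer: 163216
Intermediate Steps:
(-419 + c(-18))² = (-419 + (-3 - 1*(-18)))² = (-419 + (-3 + 18))² = (-419 + 15)² = (-404)² = 163216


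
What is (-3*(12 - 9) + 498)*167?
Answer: 81663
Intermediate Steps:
(-3*(12 - 9) + 498)*167 = (-3*3 + 498)*167 = (-9 + 498)*167 = 489*167 = 81663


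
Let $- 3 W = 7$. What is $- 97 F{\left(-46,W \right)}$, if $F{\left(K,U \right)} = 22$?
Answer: $-2134$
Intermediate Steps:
$W = - \frac{7}{3}$ ($W = \left(- \frac{1}{3}\right) 7 = - \frac{7}{3} \approx -2.3333$)
$- 97 F{\left(-46,W \right)} = \left(-97\right) 22 = -2134$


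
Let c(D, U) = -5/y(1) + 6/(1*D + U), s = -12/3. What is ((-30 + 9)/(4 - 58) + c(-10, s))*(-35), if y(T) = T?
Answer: 3175/18 ≈ 176.39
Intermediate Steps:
s = -4 (s = -12*⅓ = -4)
c(D, U) = -5 + 6/(D + U) (c(D, U) = -5/1 + 6/(1*D + U) = -5*1 + 6/(D + U) = -5 + 6/(D + U))
((-30 + 9)/(4 - 58) + c(-10, s))*(-35) = ((-30 + 9)/(4 - 58) + (6 - 5*(-10) - 5*(-4))/(-10 - 4))*(-35) = (-21/(-54) + (6 + 50 + 20)/(-14))*(-35) = (-21*(-1/54) - 1/14*76)*(-35) = (7/18 - 38/7)*(-35) = -635/126*(-35) = 3175/18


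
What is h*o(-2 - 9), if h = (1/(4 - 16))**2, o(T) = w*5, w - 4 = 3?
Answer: 35/144 ≈ 0.24306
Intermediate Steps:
w = 7 (w = 4 + 3 = 7)
o(T) = 35 (o(T) = 7*5 = 35)
h = 1/144 (h = (1/(-12))**2 = (-1/12)**2 = 1/144 ≈ 0.0069444)
h*o(-2 - 9) = (1/144)*35 = 35/144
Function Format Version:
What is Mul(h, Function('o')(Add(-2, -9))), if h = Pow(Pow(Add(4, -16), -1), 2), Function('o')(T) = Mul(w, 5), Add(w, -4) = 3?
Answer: Rational(35, 144) ≈ 0.24306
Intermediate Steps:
w = 7 (w = Add(4, 3) = 7)
Function('o')(T) = 35 (Function('o')(T) = Mul(7, 5) = 35)
h = Rational(1, 144) (h = Pow(Pow(-12, -1), 2) = Pow(Rational(-1, 12), 2) = Rational(1, 144) ≈ 0.0069444)
Mul(h, Function('o')(Add(-2, -9))) = Mul(Rational(1, 144), 35) = Rational(35, 144)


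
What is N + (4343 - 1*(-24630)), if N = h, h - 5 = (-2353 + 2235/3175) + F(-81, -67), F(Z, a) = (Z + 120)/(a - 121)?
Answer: 3178551771/119380 ≈ 26626.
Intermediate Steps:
F(Z, a) = (120 + Z)/(-121 + a)
h = -280244969/119380 (h = 5 + ((-2353 + 2235/3175) + (120 - 81)/(-121 - 67)) = 5 + ((-2353 + 2235*(1/3175)) + 39/(-188)) = 5 + ((-2353 + 447/635) - 1/188*39) = 5 + (-1493708/635 - 39/188) = 5 - 280841869/119380 = -280244969/119380 ≈ -2347.5)
N = -280244969/119380 ≈ -2347.5
N + (4343 - 1*(-24630)) = -280244969/119380 + (4343 - 1*(-24630)) = -280244969/119380 + (4343 + 24630) = -280244969/119380 + 28973 = 3178551771/119380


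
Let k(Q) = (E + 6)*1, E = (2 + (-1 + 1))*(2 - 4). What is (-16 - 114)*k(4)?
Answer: -260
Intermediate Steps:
E = -4 (E = (2 + 0)*(-2) = 2*(-2) = -4)
k(Q) = 2 (k(Q) = (-4 + 6)*1 = 2*1 = 2)
(-16 - 114)*k(4) = (-16 - 114)*2 = -130*2 = -260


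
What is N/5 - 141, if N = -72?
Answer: -777/5 ≈ -155.40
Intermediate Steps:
N/5 - 141 = -72/5 - 141 = -777/5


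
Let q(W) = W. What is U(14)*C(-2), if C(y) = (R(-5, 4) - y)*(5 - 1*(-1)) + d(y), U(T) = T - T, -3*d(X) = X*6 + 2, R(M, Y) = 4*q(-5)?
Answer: 0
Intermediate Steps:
R(M, Y) = -20 (R(M, Y) = 4*(-5) = -20)
d(X) = -⅔ - 2*X (d(X) = -(X*6 + 2)/3 = -(6*X + 2)/3 = -(2 + 6*X)/3 = -⅔ - 2*X)
U(T) = 0
C(y) = -362/3 - 8*y (C(y) = (-20 - y)*(5 - 1*(-1)) + (-⅔ - 2*y) = (-20 - y)*(5 + 1) + (-⅔ - 2*y) = (-20 - y)*6 + (-⅔ - 2*y) = (-120 - 6*y) + (-⅔ - 2*y) = -362/3 - 8*y)
U(14)*C(-2) = 0*(-362/3 - 8*(-2)) = 0*(-362/3 + 16) = 0*(-314/3) = 0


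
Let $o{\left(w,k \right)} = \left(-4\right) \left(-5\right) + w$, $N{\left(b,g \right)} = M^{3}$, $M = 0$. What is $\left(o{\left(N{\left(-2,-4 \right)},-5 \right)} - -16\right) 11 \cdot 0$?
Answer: $0$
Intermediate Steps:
$N{\left(b,g \right)} = 0$ ($N{\left(b,g \right)} = 0^{3} = 0$)
$o{\left(w,k \right)} = 20 + w$
$\left(o{\left(N{\left(-2,-4 \right)},-5 \right)} - -16\right) 11 \cdot 0 = \left(\left(20 + 0\right) - -16\right) 11 \cdot 0 = \left(20 + 16\right) 11 \cdot 0 = 36 \cdot 11 \cdot 0 = 396 \cdot 0 = 0$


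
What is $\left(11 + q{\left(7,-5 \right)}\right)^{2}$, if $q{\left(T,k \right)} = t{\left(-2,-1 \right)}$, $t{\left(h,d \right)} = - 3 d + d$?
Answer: $169$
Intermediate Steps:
$t{\left(h,d \right)} = - 2 d$
$q{\left(T,k \right)} = 2$ ($q{\left(T,k \right)} = \left(-2\right) \left(-1\right) = 2$)
$\left(11 + q{\left(7,-5 \right)}\right)^{2} = \left(11 + 2\right)^{2} = 13^{2} = 169$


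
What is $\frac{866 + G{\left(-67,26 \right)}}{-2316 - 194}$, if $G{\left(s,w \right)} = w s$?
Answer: $\frac{438}{1255} \approx 0.349$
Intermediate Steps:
$G{\left(s,w \right)} = s w$
$\frac{866 + G{\left(-67,26 \right)}}{-2316 - 194} = \frac{866 - 1742}{-2316 - 194} = \frac{866 - 1742}{-2510} = \left(-876\right) \left(- \frac{1}{2510}\right) = \frac{438}{1255}$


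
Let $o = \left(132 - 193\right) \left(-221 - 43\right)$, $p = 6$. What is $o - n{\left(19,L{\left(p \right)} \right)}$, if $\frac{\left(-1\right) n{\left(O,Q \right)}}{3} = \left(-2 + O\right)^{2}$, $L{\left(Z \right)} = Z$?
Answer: $16971$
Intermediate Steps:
$n{\left(O,Q \right)} = - 3 \left(-2 + O\right)^{2}$
$o = 16104$ ($o = \left(-61\right) \left(-264\right) = 16104$)
$o - n{\left(19,L{\left(p \right)} \right)} = 16104 - - 3 \left(-2 + 19\right)^{2} = 16104 - - 3 \cdot 17^{2} = 16104 - \left(-3\right) 289 = 16104 - -867 = 16104 + 867 = 16971$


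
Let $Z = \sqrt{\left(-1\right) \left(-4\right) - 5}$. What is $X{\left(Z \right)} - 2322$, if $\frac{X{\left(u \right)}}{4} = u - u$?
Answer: $-2322$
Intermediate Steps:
$Z = i$ ($Z = \sqrt{4 - 5} = \sqrt{-1} = i \approx 1.0 i$)
$X{\left(u \right)} = 0$ ($X{\left(u \right)} = 4 \left(u - u\right) = 4 \cdot 0 = 0$)
$X{\left(Z \right)} - 2322 = 0 - 2322 = -2322$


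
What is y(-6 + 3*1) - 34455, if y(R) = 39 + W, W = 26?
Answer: -34390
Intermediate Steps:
y(R) = 65 (y(R) = 39 + 26 = 65)
y(-6 + 3*1) - 34455 = 65 - 34455 = -34390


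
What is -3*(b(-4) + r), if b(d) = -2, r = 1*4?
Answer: -6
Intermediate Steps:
r = 4
-3*(b(-4) + r) = -3*(-2 + 4) = -3*2 = -6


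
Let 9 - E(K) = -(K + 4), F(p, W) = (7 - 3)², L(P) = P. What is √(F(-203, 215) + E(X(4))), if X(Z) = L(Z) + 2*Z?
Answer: √41 ≈ 6.4031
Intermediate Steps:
F(p, W) = 16 (F(p, W) = 4² = 16)
X(Z) = 3*Z (X(Z) = Z + 2*Z = 3*Z)
E(K) = 13 + K (E(K) = 9 - (-1)*(K + 4) = 9 - (-1)*(4 + K) = 9 - (-4 - K) = 9 + (4 + K) = 13 + K)
√(F(-203, 215) + E(X(4))) = √(16 + (13 + 3*4)) = √(16 + (13 + 12)) = √(16 + 25) = √41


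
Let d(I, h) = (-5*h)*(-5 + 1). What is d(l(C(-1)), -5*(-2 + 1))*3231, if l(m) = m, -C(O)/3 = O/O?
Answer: 323100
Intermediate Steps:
C(O) = -3 (C(O) = -3*O/O = -3*1 = -3)
d(I, h) = 20*h (d(I, h) = -5*h*(-4) = 20*h)
d(l(C(-1)), -5*(-2 + 1))*3231 = (20*(-5*(-2 + 1)))*3231 = (20*(-5*(-1)))*3231 = (20*5)*3231 = 100*3231 = 323100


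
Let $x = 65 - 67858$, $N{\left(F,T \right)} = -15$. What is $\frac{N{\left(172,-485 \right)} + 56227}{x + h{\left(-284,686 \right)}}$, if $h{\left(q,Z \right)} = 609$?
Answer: $- \frac{1081}{1292} \approx -0.83669$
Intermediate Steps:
$x = -67793$ ($x = 65 - 67858 = -67793$)
$\frac{N{\left(172,-485 \right)} + 56227}{x + h{\left(-284,686 \right)}} = \frac{-15 + 56227}{-67793 + 609} = \frac{56212}{-67184} = 56212 \left(- \frac{1}{67184}\right) = - \frac{1081}{1292}$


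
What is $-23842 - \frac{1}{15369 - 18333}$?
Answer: $- \frac{70667687}{2964} \approx -23842.0$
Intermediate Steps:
$-23842 - \frac{1}{15369 - 18333} = -23842 - \frac{1}{-2964} = -23842 - - \frac{1}{2964} = -23842 + \frac{1}{2964} = - \frac{70667687}{2964}$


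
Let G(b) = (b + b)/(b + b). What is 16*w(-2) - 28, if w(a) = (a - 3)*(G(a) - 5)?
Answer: 292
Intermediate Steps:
G(b) = 1 (G(b) = (2*b)/((2*b)) = (2*b)*(1/(2*b)) = 1)
w(a) = 12 - 4*a (w(a) = (a - 3)*(1 - 5) = (-3 + a)*(-4) = 12 - 4*a)
16*w(-2) - 28 = 16*(12 - 4*(-2)) - 28 = 16*(12 + 8) - 28 = 16*20 - 28 = 320 - 28 = 292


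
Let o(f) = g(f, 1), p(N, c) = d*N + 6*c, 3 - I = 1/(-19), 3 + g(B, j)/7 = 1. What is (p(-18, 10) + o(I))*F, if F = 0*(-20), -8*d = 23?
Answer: 0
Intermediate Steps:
d = -23/8 (d = -1/8*23 = -23/8 ≈ -2.8750)
g(B, j) = -14 (g(B, j) = -21 + 7*1 = -21 + 7 = -14)
I = 58/19 (I = 3 - 1/(-19) = 3 - 1*(-1/19) = 3 + 1/19 = 58/19 ≈ 3.0526)
p(N, c) = 6*c - 23*N/8 (p(N, c) = -23*N/8 + 6*c = 6*c - 23*N/8)
o(f) = -14
F = 0
(p(-18, 10) + o(I))*F = ((6*10 - 23/8*(-18)) - 14)*0 = ((60 + 207/4) - 14)*0 = (447/4 - 14)*0 = (391/4)*0 = 0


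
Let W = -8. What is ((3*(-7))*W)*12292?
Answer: 2065056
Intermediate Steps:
((3*(-7))*W)*12292 = ((3*(-7))*(-8))*12292 = -21*(-8)*12292 = 168*12292 = 2065056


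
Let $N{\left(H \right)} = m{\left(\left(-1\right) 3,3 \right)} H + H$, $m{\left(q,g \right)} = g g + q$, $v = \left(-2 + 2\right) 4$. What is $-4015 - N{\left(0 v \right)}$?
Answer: $-4015$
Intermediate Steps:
$v = 0$ ($v = 0 \cdot 4 = 0$)
$m{\left(q,g \right)} = q + g^{2}$ ($m{\left(q,g \right)} = g^{2} + q = q + g^{2}$)
$N{\left(H \right)} = 7 H$ ($N{\left(H \right)} = \left(\left(-1\right) 3 + 3^{2}\right) H + H = \left(-3 + 9\right) H + H = 6 H + H = 7 H$)
$-4015 - N{\left(0 v \right)} = -4015 - 7 \cdot 0 \cdot 0 = -4015 - 7 \cdot 0 = -4015 - 0 = -4015 + 0 = -4015$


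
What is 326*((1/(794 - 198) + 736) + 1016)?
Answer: 170203459/298 ≈ 5.7115e+5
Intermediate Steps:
326*((1/(794 - 198) + 736) + 1016) = 326*((1/596 + 736) + 1016) = 326*(438657/596 + 1016) = 326*(1044193/596) = 170203459/298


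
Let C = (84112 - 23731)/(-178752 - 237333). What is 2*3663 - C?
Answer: 1016099697/138695 ≈ 7326.1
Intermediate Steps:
C = -20127/138695 (C = 60381/(-416085) = 60381*(-1/416085) = -20127/138695 ≈ -0.14512)
2*3663 - C = 2*3663 - 1*(-20127/138695) = 7326 + 20127/138695 = 1016099697/138695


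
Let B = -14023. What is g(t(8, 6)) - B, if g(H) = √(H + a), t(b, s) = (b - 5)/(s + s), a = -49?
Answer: 14023 + I*√195/2 ≈ 14023.0 + 6.9821*I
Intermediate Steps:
t(b, s) = (-5 + b)/(2*s) (t(b, s) = (-5 + b)/((2*s)) = (-5 + b)*(1/(2*s)) = (-5 + b)/(2*s))
g(H) = √(-49 + H) (g(H) = √(H - 49) = √(-49 + H))
g(t(8, 6)) - B = √(-49 + (½)*(-5 + 8)/6) - 1*(-14023) = √(-49 + (½)*(⅙)*3) + 14023 = √(-49 + ¼) + 14023 = √(-195/4) + 14023 = I*√195/2 + 14023 = 14023 + I*√195/2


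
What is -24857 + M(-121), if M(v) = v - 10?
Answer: -24988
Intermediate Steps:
M(v) = -10 + v
-24857 + M(-121) = -24857 + (-10 - 121) = -24857 - 131 = -24988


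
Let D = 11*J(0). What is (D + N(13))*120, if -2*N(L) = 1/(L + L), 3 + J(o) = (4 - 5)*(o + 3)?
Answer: -102990/13 ≈ -7922.3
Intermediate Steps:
J(o) = -6 - o (J(o) = -3 + (4 - 5)*(o + 3) = -3 - (3 + o) = -3 + (-3 - o) = -6 - o)
N(L) = -1/(4*L) (N(L) = -1/(2*(L + L)) = -1/(2*L)/2 = -1/(4*L))
D = -66 (D = 11*(-6 - 1*0) = 11*(-6 + 0) = 11*(-6) = -66)
(D + N(13))*120 = (-66 - ¼/13)*120 = (-66 - ¼*1/13)*120 = (-66 - 1/52)*120 = -3433/52*120 = -102990/13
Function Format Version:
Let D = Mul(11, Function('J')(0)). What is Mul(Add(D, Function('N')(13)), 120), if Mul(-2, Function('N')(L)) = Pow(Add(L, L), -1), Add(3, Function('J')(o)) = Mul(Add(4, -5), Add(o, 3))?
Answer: Rational(-102990, 13) ≈ -7922.3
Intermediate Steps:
Function('J')(o) = Add(-6, Mul(-1, o)) (Function('J')(o) = Add(-3, Mul(Add(4, -5), Add(o, 3))) = Add(-3, Mul(-1, Add(3, o))) = Add(-3, Add(-3, Mul(-1, o))) = Add(-6, Mul(-1, o)))
Function('N')(L) = Mul(Rational(-1, 4), Pow(L, -1)) (Function('N')(L) = Mul(Rational(-1, 2), Pow(Add(L, L), -1)) = Mul(Rational(-1, 2), Pow(Mul(2, L), -1)) = Mul(Rational(-1, 2), Mul(Rational(1, 2), Pow(L, -1))) = Mul(Rational(-1, 4), Pow(L, -1)))
D = -66 (D = Mul(11, Add(-6, Mul(-1, 0))) = Mul(11, Add(-6, 0)) = Mul(11, -6) = -66)
Mul(Add(D, Function('N')(13)), 120) = Mul(Add(-66, Mul(Rational(-1, 4), Pow(13, -1))), 120) = Mul(Add(-66, Mul(Rational(-1, 4), Rational(1, 13))), 120) = Mul(Add(-66, Rational(-1, 52)), 120) = Mul(Rational(-3433, 52), 120) = Rational(-102990, 13)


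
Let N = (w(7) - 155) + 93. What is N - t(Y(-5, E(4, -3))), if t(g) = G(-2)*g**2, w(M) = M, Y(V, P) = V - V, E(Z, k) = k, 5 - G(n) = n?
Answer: -55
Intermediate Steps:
G(n) = 5 - n
Y(V, P) = 0
t(g) = 7*g**2 (t(g) = (5 - 1*(-2))*g**2 = (5 + 2)*g**2 = 7*g**2)
N = -55 (N = (7 - 155) + 93 = -148 + 93 = -55)
N - t(Y(-5, E(4, -3))) = -55 - 7*0**2 = -55 - 7*0 = -55 - 1*0 = -55 + 0 = -55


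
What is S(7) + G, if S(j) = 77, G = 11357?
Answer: 11434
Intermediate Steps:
S(7) + G = 77 + 11357 = 11434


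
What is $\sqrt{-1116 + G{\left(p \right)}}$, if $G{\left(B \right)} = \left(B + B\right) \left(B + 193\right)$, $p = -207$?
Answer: $6 \sqrt{130} \approx 68.411$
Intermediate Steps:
$G{\left(B \right)} = 2 B \left(193 + B\right)$
$\sqrt{-1116 + G{\left(p \right)}} = \sqrt{-1116 + 2 \left(-207\right) \left(193 - 207\right)} = \sqrt{-1116 + 2 \left(-207\right) \left(-14\right)} = \sqrt{-1116 + 5796} = \sqrt{4680} = 6 \sqrt{130}$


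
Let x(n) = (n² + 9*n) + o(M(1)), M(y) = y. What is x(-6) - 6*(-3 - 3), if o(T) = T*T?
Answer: 19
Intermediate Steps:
o(T) = T²
x(n) = 1 + n² + 9*n (x(n) = (n² + 9*n) + 1² = (n² + 9*n) + 1 = 1 + n² + 9*n)
x(-6) - 6*(-3 - 3) = (1 + (-6)² + 9*(-6)) - 6*(-3 - 3) = (1 + 36 - 54) - 6*(-6) = -17 - 2*(-18) = -17 + 36 = 19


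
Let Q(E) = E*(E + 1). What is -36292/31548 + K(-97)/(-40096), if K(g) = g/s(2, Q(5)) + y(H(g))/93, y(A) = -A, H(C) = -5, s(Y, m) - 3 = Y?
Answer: -4696996313/4084729880 ≈ -1.1499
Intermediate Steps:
Q(E) = E*(1 + E)
s(Y, m) = 3 + Y
K(g) = 5/93 + g/5 (K(g) = g/(3 + 2) - 1*(-5)/93 = g/5 + 5*(1/93) = g*(⅕) + 5/93 = g/5 + 5/93 = 5/93 + g/5)
-36292/31548 + K(-97)/(-40096) = -36292/31548 + (5/93 + (⅕)*(-97))/(-40096) = -36292*1/31548 + (5/93 - 97/5)*(-1/40096) = -9073/7887 - 8996/465*(-1/40096) = -9073/7887 + 2249/4661160 = -4696996313/4084729880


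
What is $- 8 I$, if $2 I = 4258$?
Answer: $-17032$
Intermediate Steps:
$I = 2129$ ($I = \frac{1}{2} \cdot 4258 = 2129$)
$- 8 I = \left(-8\right) 2129 = -17032$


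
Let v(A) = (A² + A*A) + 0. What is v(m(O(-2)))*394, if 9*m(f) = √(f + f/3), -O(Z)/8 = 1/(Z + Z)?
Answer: 6304/243 ≈ 25.942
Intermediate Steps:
O(Z) = -4/Z (O(Z) = -8/(Z + Z) = -8*1/(2*Z) = -4/Z)
m(f) = 2*√3*√f/27 (m(f) = √(f + f/3)/9 = √(4*f/3)/9 = (2*√3*√f/3)/9 = 2*√3*√f/27)
v(A) = 2*A² (v(A) = (A² + A²) + 0 = 2*A² + 0 = 2*A²)
v(m(O(-2)))*394 = (2*(2*√3*√(-4/(-2))/27)²)*394 = (2*(2*√3*√(-4*(-½))/27)²)*394 = (2*(2*√3*√2/27)²)*394 = (2*(2*√6/27)²)*394 = (2*(8/243))*394 = (16/243)*394 = 6304/243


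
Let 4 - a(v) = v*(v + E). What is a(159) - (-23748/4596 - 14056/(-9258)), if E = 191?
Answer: -98648713855/1772907 ≈ -55642.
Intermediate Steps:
a(v) = 4 - v*(191 + v) (a(v) = 4 - v*(v + 191) = 4 - v*(191 + v))
a(159) - (-23748/4596 - 14056/(-9258)) = (4 - 1*159**2 - 191*159) - (-23748/4596 - 14056/(-9258)) = (4 - 1*25281 - 30369) - (-23748*1/4596 - 14056*(-1/9258)) = (4 - 25281 - 30369) - (-1979/383 + 7028/4629) = -55646 - 1*(-6469067/1772907) = -55646 + 6469067/1772907 = -98648713855/1772907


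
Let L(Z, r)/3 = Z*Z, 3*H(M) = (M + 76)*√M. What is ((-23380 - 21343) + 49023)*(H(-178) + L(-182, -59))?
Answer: 427299600 - 146200*I*√178 ≈ 4.273e+8 - 1.9506e+6*I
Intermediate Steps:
H(M) = √M*(76 + M)/3 (H(M) = ((M + 76)*√M)/3 = ((76 + M)*√M)/3 = (√M*(76 + M))/3 = √M*(76 + M)/3)
L(Z, r) = 3*Z² (L(Z, r) = 3*(Z*Z) = 3*Z²)
((-23380 - 21343) + 49023)*(H(-178) + L(-182, -59)) = ((-23380 - 21343) + 49023)*(√(-178)*(76 - 178)/3 + 3*(-182)²) = (-44723 + 49023)*((⅓)*(I*√178)*(-102) + 3*33124) = 4300*(-34*I*√178 + 99372) = 4300*(99372 - 34*I*√178) = 427299600 - 146200*I*√178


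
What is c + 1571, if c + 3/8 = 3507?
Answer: 40621/8 ≈ 5077.6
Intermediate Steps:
c = 28053/8 (c = -3/8 + 3507 = 28053/8 ≈ 3506.6)
c + 1571 = 28053/8 + 1571 = 40621/8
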